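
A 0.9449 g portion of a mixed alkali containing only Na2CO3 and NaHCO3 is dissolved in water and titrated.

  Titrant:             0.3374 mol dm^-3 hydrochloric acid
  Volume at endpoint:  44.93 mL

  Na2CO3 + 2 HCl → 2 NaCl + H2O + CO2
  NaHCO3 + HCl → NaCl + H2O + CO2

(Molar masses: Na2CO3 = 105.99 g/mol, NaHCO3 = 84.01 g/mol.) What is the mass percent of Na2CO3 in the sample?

59.43 %

n(HCl) = 0.04493 × 0.3374 = 0.01516 mol
Let x = n(Na2CO3), y = n(NaHCO3).
Titrant: 2x + 1y = 0.01516;  mass: 105.99x + 84.01y = 0.9449
Solving, x = 5.298 × 10^-3 mol, y = 4.563 × 10^-3 mol
mass of Na2CO3 = 5.298 × 10^-3 × 105.99 = 0.5615 g
% Na2CO3 = 0.5615 / 0.9449 × 100 = 59.43 %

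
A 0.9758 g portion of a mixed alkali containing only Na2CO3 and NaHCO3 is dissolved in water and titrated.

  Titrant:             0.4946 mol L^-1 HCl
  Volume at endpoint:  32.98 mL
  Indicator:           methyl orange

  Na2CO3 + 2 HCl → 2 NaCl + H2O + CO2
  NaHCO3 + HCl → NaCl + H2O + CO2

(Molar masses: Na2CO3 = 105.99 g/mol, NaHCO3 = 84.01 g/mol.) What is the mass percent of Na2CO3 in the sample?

n(HCl) = 0.03298 × 0.4946 = 0.01631 mol
Let x = n(Na2CO3), y = n(NaHCO3).
Titrant: 2x + 1y = 0.01631;  mass: 105.99x + 84.01y = 0.9758
Solving, x = 6.361 × 10^-3 mol, y = 3.590 × 10^-3 mol
mass of Na2CO3 = 6.361 × 10^-3 × 105.99 = 0.6742 g
% Na2CO3 = 0.6742 / 0.9758 × 100 = 69.09 %

69.09 %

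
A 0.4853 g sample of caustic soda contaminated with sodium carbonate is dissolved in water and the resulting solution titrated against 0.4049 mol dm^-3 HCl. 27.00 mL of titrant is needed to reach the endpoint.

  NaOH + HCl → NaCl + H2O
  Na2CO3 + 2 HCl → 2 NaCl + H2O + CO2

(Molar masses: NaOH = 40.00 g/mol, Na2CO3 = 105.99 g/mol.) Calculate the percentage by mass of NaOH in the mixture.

59.66 %

n(HCl) = 0.02700 × 0.4049 = 0.01093 mol
Let x = n(NaOH), y = n(Na2CO3).
Titrant: 1x + 2y = 0.01093;  mass: 40.00x + 105.99y = 0.4853
Solving, x = 7.238 × 10^-3 mol, y = 1.847 × 10^-3 mol
mass of NaOH = 7.238 × 10^-3 × 40.00 = 0.2895 g
% NaOH = 0.2895 / 0.4853 × 100 = 59.66 %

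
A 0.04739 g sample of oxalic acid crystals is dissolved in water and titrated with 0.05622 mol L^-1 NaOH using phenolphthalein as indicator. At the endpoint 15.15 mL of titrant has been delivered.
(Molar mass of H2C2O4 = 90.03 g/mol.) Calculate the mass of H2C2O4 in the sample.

H2C2O4 + 2 NaOH → Na2C2O4 + 2 H2O
n(NaOH) = 0.01515 L × 0.05622 mol/L = 8.517 × 10^-4 mol
From the 1:2 ratio, n(H2C2O4) = 1/2 × 8.517 × 10^-4 = 4.259 × 10^-4 mol
mass of H2C2O4 = 4.259 × 10^-4 × 90.03 g/mol = 0.03834 g

0.03834 g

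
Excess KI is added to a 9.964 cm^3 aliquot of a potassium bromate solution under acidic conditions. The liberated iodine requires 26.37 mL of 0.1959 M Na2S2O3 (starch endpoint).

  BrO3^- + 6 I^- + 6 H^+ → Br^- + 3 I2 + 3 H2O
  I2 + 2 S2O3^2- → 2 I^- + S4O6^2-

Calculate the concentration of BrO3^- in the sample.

n(S2O3^2-) = 0.02637 × 0.1959 = 5.166 × 10^-3 mol
n(I2) = n(S2O3^2-)/2 = 2.583 × 10^-3 mol
From the 1:3 ratio, n(BrO3^-) in the aliquot = 1/3 × 2.583 × 10^-3 = 8.610 × 10^-4 mol
[BrO3^-] = 8.610 × 10^-4 / 0.009964 = 0.08641 mol/L

0.08641 M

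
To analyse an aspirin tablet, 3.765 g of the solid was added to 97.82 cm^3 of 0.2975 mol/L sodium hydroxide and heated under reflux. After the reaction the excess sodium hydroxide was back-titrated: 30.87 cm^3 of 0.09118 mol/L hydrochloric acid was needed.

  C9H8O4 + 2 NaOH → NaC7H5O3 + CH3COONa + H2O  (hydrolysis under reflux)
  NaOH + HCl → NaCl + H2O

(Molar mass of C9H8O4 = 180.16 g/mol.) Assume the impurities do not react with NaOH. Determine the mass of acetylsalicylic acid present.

2.368 g

n(NaOH) added = 0.09782 × 0.2975 = 0.02910 mol
n(HCl) used in back-titration = 0.03087 × 0.09118 = 2.815 × 10^-3 mol
n(NaOH) left over = 2.815 × 10^-3 mol (1:1 ratio)
n(NaOH) consumed by analyte = 0.02910 − 2.815 × 10^-3 = 0.02629 mol
From the 1:2 ratio, n(C9H8O4) = 1/2 × 0.02629 = 0.01314 mol
mass of C9H8O4 = 0.01314 × 180.16 = 2.368 g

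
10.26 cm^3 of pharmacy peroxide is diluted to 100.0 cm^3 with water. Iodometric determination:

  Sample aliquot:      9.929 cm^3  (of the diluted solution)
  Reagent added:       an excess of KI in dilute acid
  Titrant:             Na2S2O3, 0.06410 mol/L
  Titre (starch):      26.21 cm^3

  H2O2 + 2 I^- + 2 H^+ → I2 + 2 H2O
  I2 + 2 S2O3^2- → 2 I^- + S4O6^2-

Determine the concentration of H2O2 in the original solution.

n(S2O3^2-) = 0.02621 × 0.06410 = 1.680 × 10^-3 mol
n(I2) = n(S2O3^2-)/2 = 8.400 × 10^-4 mol
n(H2O2) in the aliquot = 8.400 × 10^-4 mol (1:1 ratio)
[H2O2]_dilute = 8.400 × 10^-4 / 0.009929 = 0.08460 mol/L
[H2O2]_original = 0.08460 × 100.0/10.26 = 0.8246 mol/L

0.8246 mol/L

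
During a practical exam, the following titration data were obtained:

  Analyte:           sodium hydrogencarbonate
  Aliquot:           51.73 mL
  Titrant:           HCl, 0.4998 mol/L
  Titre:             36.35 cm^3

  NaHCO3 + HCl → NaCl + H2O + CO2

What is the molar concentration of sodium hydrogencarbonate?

0.3512 mol/L

n(HCl) = 0.03635 L × 0.4998 mol/L = 0.01817 mol
n(NaHCO3) = 0.01817 mol (1:1 mole ratio)
[NaHCO3] = 0.01817 mol / 0.05173 L = 0.3512 mol/L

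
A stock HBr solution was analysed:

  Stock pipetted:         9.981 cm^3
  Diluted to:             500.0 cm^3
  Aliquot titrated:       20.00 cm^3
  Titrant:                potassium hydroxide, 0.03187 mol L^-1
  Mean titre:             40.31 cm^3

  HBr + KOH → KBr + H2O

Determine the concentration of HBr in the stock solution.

3.218 mol/L

n(KOH) = 0.04031 × 0.03187 = 1.285 × 10^-3 mol
n(HBr) in the aliquot = 1.285 × 10^-3 mol (1:1 ratio)
[HBr]_dilute = 1.285 × 10^-3 / 0.02000 = 0.06423 mol/L
Dilution factor = 500.0 / 9.981 = 50.10
[HBr]_stock = 0.06423 × 50.10 = 3.218 mol/L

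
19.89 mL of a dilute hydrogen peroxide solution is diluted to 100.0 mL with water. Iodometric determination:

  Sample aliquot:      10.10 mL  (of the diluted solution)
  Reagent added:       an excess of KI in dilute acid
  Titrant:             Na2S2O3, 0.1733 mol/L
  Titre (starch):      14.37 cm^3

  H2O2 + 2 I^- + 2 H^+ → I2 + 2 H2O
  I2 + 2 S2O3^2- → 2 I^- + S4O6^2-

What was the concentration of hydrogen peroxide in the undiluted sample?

n(S2O3^2-) = 0.01437 × 0.1733 = 2.490 × 10^-3 mol
n(I2) = n(S2O3^2-)/2 = 1.245 × 10^-3 mol
n(H2O2) in the aliquot = 1.245 × 10^-3 mol (1:1 ratio)
[H2O2]_dilute = 1.245 × 10^-3 / 0.01010 = 0.1233 mol/L
[H2O2]_original = 0.1233 × 100.0/19.89 = 0.6198 mol/L

0.6198 mol/L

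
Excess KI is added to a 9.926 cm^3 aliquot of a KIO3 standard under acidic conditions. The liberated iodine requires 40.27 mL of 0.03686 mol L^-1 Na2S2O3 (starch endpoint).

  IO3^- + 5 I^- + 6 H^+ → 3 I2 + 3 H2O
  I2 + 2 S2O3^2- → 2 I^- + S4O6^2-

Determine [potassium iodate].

0.02492 mol/L

n(S2O3^2-) = 0.04027 × 0.03686 = 1.484 × 10^-3 mol
n(I2) = n(S2O3^2-)/2 = 7.422 × 10^-4 mol
From the 1:3 ratio, n(IO3^-) in the aliquot = 1/3 × 7.422 × 10^-4 = 2.474 × 10^-4 mol
[IO3^-] = 2.474 × 10^-4 / 0.009926 = 0.02492 mol/L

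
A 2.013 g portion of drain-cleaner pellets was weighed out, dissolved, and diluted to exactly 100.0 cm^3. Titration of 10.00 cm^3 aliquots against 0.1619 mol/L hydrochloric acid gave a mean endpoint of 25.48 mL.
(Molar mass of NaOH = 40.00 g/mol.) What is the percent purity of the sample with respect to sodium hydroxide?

81.97 %

NaOH + HCl → NaCl + H2O
n(HCl) per titration = 0.02548 × 0.1619 = 4.125 × 10^-3 mol
n(NaOH) in each aliquot = 4.125 × 10^-3 mol (1:1 ratio)
n(NaOH) in the whole flask = 4.125 × 10^-3 × 100.0/10.00 = 0.04125 mol
mass of NaOH = 0.04125 × 40.00 = 1.650 g
% NaOH = 1.650 / 2.013 × 100 = 81.97 %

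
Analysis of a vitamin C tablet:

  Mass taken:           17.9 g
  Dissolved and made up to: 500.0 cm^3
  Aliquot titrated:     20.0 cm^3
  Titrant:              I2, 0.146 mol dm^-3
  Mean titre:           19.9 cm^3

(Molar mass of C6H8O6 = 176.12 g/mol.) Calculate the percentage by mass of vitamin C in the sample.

71.5 %

C6H8O6 + I2 → C6H6O6 + 2 HI
n(I2) per titration = 0.0199 × 0.146 = 2.91 × 10^-3 mol
n(C6H8O6) in each aliquot = 2.91 × 10^-3 mol (1:1 ratio)
n(C6H8O6) in the whole flask = 2.91 × 10^-3 × 500.0/20.0 = 0.0726 mol
mass of C6H8O6 = 0.0726 × 176.12 = 12.8 g
% C6H8O6 = 12.8 / 17.9 × 100 = 71.5 %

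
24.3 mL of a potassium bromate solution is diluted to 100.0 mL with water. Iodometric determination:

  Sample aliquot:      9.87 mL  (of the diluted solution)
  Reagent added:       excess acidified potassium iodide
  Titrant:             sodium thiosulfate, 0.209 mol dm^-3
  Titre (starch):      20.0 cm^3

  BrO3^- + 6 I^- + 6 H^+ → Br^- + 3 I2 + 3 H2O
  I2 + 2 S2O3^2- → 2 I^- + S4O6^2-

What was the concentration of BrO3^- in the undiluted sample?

n(S2O3^2-) = 0.0200 × 0.209 = 4.18 × 10^-3 mol
n(I2) = n(S2O3^2-)/2 = 2.09 × 10^-3 mol
From the 1:3 ratio, n(BrO3^-) in the aliquot = 1/3 × 2.09 × 10^-3 = 6.97 × 10^-4 mol
[BrO3^-]_dilute = 6.97 × 10^-4 / 0.00987 = 0.0706 mol/L
[BrO3^-]_original = 0.0706 × 100.0/24.3 = 0.290 mol/L

0.290 mol/L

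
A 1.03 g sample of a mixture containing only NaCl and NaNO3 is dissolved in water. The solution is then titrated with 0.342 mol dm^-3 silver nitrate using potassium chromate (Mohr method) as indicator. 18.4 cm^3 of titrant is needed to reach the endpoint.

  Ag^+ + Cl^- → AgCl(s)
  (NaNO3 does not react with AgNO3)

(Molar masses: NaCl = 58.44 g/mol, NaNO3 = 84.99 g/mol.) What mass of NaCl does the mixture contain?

0.368 g

n(AgNO3) = 0.0184 × 0.342 = 6.29 × 10^-3 mol
Let x = n(NaCl), y = n(NaNO3).
Titrant: 1x = 6.29 × 10^-3;  mass: 58.44x + 84.99y = 1.03
Solving, x = 6.29 × 10^-3 mol, y = 7.79 × 10^-3 mol
mass of NaCl = 6.29 × 10^-3 × 58.44 = 0.368 g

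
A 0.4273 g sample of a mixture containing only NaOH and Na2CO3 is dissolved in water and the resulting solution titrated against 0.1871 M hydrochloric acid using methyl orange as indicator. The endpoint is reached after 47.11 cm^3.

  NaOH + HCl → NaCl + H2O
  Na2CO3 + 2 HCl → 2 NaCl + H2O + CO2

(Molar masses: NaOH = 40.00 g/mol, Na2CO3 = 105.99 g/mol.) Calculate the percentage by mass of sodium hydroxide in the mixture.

28.68 %

n(HCl) = 0.04711 × 0.1871 = 8.814 × 10^-3 mol
Let x = n(NaOH), y = n(Na2CO3).
Titrant: 1x + 2y = 8.814 × 10^-3;  mass: 40.00x + 105.99y = 0.4273
Solving, x = 3.064 × 10^-3 mol, y = 2.875 × 10^-3 mol
mass of NaOH = 3.064 × 10^-3 × 40.00 = 0.1225 g
% NaOH = 0.1225 / 0.4273 × 100 = 28.68 %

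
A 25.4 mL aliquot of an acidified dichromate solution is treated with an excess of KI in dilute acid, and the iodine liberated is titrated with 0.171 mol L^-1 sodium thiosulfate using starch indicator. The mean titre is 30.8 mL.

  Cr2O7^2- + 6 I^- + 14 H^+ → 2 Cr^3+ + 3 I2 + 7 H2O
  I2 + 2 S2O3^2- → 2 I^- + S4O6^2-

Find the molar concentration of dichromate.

n(S2O3^2-) = 0.0308 × 0.171 = 5.27 × 10^-3 mol
n(I2) = n(S2O3^2-)/2 = 2.63 × 10^-3 mol
From the 1:3 ratio, n(Cr2O7^2-) in the aliquot = 1/3 × 2.63 × 10^-3 = 8.78 × 10^-4 mol
[Cr2O7^2-] = 8.78 × 10^-4 / 0.0254 = 0.0346 mol/L

0.0346 mol/L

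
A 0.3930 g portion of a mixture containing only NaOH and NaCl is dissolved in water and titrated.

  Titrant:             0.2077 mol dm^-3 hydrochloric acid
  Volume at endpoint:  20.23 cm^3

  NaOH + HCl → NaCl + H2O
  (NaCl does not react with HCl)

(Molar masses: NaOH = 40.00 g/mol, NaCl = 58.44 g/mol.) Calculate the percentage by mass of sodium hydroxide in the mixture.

42.77 %

n(HCl) = 0.02023 × 0.2077 = 4.202 × 10^-3 mol
Let x = n(NaOH), y = n(NaCl).
Titrant: 1x = 4.202 × 10^-3;  mass: 40.00x + 58.44y = 0.3930
Solving, x = 4.202 × 10^-3 mol, y = 3.849 × 10^-3 mol
mass of NaOH = 4.202 × 10^-3 × 40.00 = 0.1681 g
% NaOH = 0.1681 / 0.3930 × 100 = 42.77 %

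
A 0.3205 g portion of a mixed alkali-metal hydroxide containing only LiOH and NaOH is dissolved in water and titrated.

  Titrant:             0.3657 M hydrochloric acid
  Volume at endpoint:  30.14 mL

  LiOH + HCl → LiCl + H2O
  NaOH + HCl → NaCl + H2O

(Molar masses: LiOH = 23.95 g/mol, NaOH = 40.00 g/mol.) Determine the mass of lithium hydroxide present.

0.1796 g

n(HCl) = 0.03014 × 0.3657 = 0.01102 mol
Let x = n(LiOH), y = n(NaOH).
Titrant: 1x + 1y = 0.01102;  mass: 23.95x + 40.00y = 0.3205
Solving, x = 7.501 × 10^-3 mol, y = 3.521 × 10^-3 mol
mass of LiOH = 7.501 × 10^-3 × 23.95 = 0.1796 g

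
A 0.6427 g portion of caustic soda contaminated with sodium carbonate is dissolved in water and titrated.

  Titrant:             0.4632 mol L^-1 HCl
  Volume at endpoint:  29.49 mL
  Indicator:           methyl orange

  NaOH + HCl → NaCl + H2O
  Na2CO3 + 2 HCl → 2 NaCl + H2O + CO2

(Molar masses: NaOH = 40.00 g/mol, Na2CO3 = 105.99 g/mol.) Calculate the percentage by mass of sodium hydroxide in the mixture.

n(HCl) = 0.02949 × 0.4632 = 0.01366 mol
Let x = n(NaOH), y = n(Na2CO3).
Titrant: 1x + 2y = 0.01366;  mass: 40.00x + 105.99y = 0.6427
Solving, x = 6.249 × 10^-3 mol, y = 3.706 × 10^-3 mol
mass of NaOH = 6.249 × 10^-3 × 40.00 = 0.2499 g
% NaOH = 0.2499 / 0.6427 × 100 = 38.89 %

38.89 %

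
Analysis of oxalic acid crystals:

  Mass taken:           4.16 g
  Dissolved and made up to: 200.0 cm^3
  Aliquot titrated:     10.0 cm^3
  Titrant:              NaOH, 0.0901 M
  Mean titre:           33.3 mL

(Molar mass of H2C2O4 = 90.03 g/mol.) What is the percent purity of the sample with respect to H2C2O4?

64.9 %

H2C2O4 + 2 NaOH → Na2C2O4 + 2 H2O
n(NaOH) per titration = 0.0333 × 0.0901 = 3.00 × 10^-3 mol
From the 1:2 ratio, n(H2C2O4) in each aliquot = 1/2 × 3.00 × 10^-3 = 1.50 × 10^-3 mol
n(H2C2O4) in the whole flask = 1.50 × 10^-3 × 200.0/10.0 = 0.0300 mol
mass of H2C2O4 = 0.0300 × 90.03 = 2.70 g
% H2C2O4 = 2.70 / 4.16 × 100 = 64.9 %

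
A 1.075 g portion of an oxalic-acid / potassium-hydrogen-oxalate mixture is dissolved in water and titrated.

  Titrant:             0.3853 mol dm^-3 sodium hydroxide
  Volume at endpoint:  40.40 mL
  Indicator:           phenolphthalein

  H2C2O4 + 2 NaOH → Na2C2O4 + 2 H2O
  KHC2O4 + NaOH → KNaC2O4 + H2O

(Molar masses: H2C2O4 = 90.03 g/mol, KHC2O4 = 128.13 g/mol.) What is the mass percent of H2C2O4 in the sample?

46.32 %

n(NaOH) = 0.04040 × 0.3853 = 0.01557 mol
Let x = n(H2C2O4), y = n(KHC2O4).
Titrant: 2x + 1y = 0.01557;  mass: 90.03x + 128.13y = 1.075
Solving, x = 5.531 × 10^-3 mol, y = 4.503 × 10^-3 mol
mass of H2C2O4 = 5.531 × 10^-3 × 90.03 = 0.4980 g
% H2C2O4 = 0.4980 / 1.075 × 100 = 46.32 %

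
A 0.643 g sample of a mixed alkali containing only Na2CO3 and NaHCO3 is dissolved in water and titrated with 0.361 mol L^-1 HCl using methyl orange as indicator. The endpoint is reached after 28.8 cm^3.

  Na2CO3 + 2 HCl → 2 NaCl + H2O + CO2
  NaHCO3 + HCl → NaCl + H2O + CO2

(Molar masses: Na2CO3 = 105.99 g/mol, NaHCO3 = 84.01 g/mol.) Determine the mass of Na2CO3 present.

0.394 g

n(HCl) = 0.0288 × 0.361 = 0.0104 mol
Let x = n(Na2CO3), y = n(NaHCO3).
Titrant: 2x + 1y = 0.0104;  mass: 105.99x + 84.01y = 0.643
Solving, x = 3.71 × 10^-3 mol, y = 2.97 × 10^-3 mol
mass of Na2CO3 = 3.71 × 10^-3 × 105.99 = 0.394 g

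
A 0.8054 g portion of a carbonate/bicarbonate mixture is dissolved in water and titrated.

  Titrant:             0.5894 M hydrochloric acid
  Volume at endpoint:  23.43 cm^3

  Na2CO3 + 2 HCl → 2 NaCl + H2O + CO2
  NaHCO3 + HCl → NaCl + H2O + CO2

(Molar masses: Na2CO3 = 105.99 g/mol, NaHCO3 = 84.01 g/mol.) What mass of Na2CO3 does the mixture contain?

n(HCl) = 0.02343 × 0.5894 = 0.01381 mol
Let x = n(Na2CO3), y = n(NaHCO3).
Titrant: 2x + 1y = 0.01381;  mass: 105.99x + 84.01y = 0.8054
Solving, x = 5.719 × 10^-3 mol, y = 2.372 × 10^-3 mol
mass of Na2CO3 = 5.719 × 10^-3 × 105.99 = 0.6062 g

0.6062 g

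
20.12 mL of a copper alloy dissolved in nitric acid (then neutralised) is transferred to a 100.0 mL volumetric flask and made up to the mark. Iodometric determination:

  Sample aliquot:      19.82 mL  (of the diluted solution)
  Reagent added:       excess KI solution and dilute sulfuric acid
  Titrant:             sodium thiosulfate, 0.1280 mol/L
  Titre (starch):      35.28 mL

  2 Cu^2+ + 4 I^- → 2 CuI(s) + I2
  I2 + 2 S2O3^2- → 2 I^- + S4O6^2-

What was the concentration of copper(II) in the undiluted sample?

n(S2O3^2-) = 0.03528 × 0.1280 = 4.516 × 10^-3 mol
n(I2) = n(S2O3^2-)/2 = 2.258 × 10^-3 mol
From the 2:1 ratio, n(Cu2+) in the aliquot = 2/1 × 2.258 × 10^-3 = 4.516 × 10^-3 mol
[Cu2+]_dilute = 4.516 × 10^-3 / 0.01982 = 0.2278 mol/L
[Cu2+]_original = 0.2278 × 100.0/20.12 = 1.132 mol/L

1.132 mol/L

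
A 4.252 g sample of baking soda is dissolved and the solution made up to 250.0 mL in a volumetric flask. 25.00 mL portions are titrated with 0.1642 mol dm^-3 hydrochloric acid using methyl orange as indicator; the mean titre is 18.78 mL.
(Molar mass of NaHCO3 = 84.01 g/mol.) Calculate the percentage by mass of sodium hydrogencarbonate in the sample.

60.93 %

NaHCO3 + HCl → NaCl + H2O + CO2
n(HCl) per titration = 0.01878 × 0.1642 = 3.084 × 10^-3 mol
n(NaHCO3) in each aliquot = 3.084 × 10^-3 mol (1:1 ratio)
n(NaHCO3) in the whole flask = 3.084 × 10^-3 × 250.0/25.00 = 0.03084 mol
mass of NaHCO3 = 0.03084 × 84.01 = 2.591 g
% NaHCO3 = 2.591 / 4.252 × 100 = 60.93 %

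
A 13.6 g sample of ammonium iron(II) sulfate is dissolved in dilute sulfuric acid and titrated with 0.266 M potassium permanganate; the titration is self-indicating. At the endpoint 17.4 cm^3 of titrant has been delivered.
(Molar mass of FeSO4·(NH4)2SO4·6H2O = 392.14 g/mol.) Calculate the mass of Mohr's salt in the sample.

9.07 g

MnO4^- + 5 Fe^2+ + 8 H^+ → Mn^2+ + 5 Fe^3+ + 4 H2O
n(KMnO4) = 0.0174 L × 0.266 mol/L = 4.63 × 10^-3 mol
From the 5:1 ratio, n(FeSO4·(NH4)2SO4·6H2O) = 5/1 × 4.63 × 10^-3 = 0.0231 mol
mass of FeSO4·(NH4)2SO4·6H2O = 0.0231 × 392.14 g/mol = 9.07 g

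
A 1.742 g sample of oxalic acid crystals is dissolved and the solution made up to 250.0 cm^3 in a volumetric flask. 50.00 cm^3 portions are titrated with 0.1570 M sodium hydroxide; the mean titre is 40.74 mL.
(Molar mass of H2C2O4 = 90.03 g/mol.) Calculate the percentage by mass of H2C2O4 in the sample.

82.64 %

H2C2O4 + 2 NaOH → Na2C2O4 + 2 H2O
n(NaOH) per titration = 0.04074 × 0.1570 = 6.396 × 10^-3 mol
From the 1:2 ratio, n(H2C2O4) in each aliquot = 1/2 × 6.396 × 10^-3 = 3.198 × 10^-3 mol
n(H2C2O4) in the whole flask = 3.198 × 10^-3 × 250.0/50.00 = 0.01599 mol
mass of H2C2O4 = 0.01599 × 90.03 = 1.440 g
% H2C2O4 = 1.440 / 1.742 × 100 = 82.64 %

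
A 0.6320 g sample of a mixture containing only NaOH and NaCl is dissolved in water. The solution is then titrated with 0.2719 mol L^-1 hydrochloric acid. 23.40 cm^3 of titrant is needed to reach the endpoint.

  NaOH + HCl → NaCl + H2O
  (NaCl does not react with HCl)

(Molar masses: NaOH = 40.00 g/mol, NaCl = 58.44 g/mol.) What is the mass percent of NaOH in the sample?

40.27 %

n(HCl) = 0.02340 × 0.2719 = 6.362 × 10^-3 mol
Let x = n(NaOH), y = n(NaCl).
Titrant: 1x = 6.362 × 10^-3;  mass: 40.00x + 58.44y = 0.6320
Solving, x = 6.362 × 10^-3 mol, y = 6.460 × 10^-3 mol
mass of NaOH = 6.362 × 10^-3 × 40.00 = 0.2545 g
% NaOH = 0.2545 / 0.6320 × 100 = 40.27 %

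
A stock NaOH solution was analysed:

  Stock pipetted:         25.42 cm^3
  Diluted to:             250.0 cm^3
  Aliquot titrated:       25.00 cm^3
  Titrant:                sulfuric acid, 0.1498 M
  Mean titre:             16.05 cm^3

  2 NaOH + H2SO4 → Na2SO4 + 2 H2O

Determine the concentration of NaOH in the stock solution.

1.892 M

n(H2SO4) = 0.01605 × 0.1498 = 2.404 × 10^-3 mol
From the 2:1 ratio, n(NaOH) in the aliquot = 2/1 × 2.404 × 10^-3 = 4.809 × 10^-3 mol
[NaOH]_dilute = 4.809 × 10^-3 / 0.02500 = 0.1923 mol/L
Dilution factor = 250.0 / 25.42 = 9.835
[NaOH]_stock = 0.1923 × 9.835 = 1.892 mol/L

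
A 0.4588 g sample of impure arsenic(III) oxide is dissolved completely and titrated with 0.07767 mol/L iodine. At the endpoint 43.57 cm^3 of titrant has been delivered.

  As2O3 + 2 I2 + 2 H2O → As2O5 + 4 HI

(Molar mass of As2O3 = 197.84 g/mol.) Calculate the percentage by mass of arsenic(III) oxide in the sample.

72.96 %

n(I2) = 0.04357 L × 0.07767 mol/L = 3.384 × 10^-3 mol
From the 1:2 ratio, n(As2O3) = 1/2 × 3.384 × 10^-3 = 1.692 × 10^-3 mol
mass of As2O3 = 1.692 × 10^-3 × 197.84 g/mol = 0.3348 g
% As2O3 = 0.3348 / 0.4588 × 100 = 72.96 %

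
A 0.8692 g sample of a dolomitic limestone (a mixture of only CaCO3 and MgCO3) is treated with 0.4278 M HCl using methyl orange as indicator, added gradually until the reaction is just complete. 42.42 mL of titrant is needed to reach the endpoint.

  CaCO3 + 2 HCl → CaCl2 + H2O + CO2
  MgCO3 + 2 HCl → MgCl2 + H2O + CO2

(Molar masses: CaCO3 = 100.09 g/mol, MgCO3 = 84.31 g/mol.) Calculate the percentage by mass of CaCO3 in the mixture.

76.04 %

n(HCl) = 0.04242 × 0.4278 = 0.01815 mol
Let x = n(CaCO3), y = n(MgCO3).
Titrant: 2x + 2y = 0.01815;  mass: 100.09x + 84.31y = 0.8692
Solving, x = 6.603 × 10^-3 mol, y = 2.470 × 10^-3 mol
mass of CaCO3 = 6.603 × 10^-3 × 100.09 = 0.6609 g
% CaCO3 = 0.6609 / 0.8692 × 100 = 76.04 %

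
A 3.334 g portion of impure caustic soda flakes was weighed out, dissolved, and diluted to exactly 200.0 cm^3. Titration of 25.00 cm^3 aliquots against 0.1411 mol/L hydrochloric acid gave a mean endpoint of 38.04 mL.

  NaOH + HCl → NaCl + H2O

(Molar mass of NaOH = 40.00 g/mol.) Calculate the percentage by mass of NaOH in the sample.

51.52 %

n(HCl) per titration = 0.03804 × 0.1411 = 5.367 × 10^-3 mol
n(NaOH) in each aliquot = 5.367 × 10^-3 mol (1:1 ratio)
n(NaOH) in the whole flask = 5.367 × 10^-3 × 200.0/25.00 = 0.04294 mol
mass of NaOH = 0.04294 × 40.00 = 1.718 g
% NaOH = 1.718 / 3.334 × 100 = 51.52 %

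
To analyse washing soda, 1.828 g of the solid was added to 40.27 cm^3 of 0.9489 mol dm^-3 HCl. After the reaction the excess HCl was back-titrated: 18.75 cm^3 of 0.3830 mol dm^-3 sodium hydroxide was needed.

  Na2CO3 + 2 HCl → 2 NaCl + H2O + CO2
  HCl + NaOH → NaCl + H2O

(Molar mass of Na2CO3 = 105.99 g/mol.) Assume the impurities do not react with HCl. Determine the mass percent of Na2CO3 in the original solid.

89.96 %

n(HCl) added = 0.04027 × 0.9489 = 0.03821 mol
n(NaOH) used in back-titration = 0.01875 × 0.3830 = 7.181 × 10^-3 mol
n(HCl) left over = 7.181 × 10^-3 mol (1:1 ratio)
n(HCl) consumed by analyte = 0.03821 − 7.181 × 10^-3 = 0.03103 mol
From the 1:2 ratio, n(Na2CO3) = 1/2 × 0.03103 = 0.01552 mol
mass of Na2CO3 = 0.01552 × 105.99 = 1.644 g
% Na2CO3 = 1.644 / 1.828 × 100 = 89.96 %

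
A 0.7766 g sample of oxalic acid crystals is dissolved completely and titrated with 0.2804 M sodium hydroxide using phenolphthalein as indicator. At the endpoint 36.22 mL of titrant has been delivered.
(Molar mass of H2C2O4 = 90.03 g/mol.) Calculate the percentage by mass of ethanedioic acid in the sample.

H2C2O4 + 2 NaOH → Na2C2O4 + 2 H2O
n(NaOH) = 0.03622 L × 0.2804 mol/L = 0.01016 mol
From the 1:2 ratio, n(H2C2O4) = 1/2 × 0.01016 = 5.078 × 10^-3 mol
mass of H2C2O4 = 5.078 × 10^-3 × 90.03 g/mol = 0.4572 g
% H2C2O4 = 0.4572 / 0.7766 × 100 = 58.87 %

58.87 %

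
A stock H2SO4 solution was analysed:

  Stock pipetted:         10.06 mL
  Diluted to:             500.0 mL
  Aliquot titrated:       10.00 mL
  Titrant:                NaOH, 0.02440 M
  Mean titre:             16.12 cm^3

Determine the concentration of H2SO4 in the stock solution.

H2SO4 + 2 NaOH → Na2SO4 + 2 H2O
n(NaOH) = 0.01612 × 0.02440 = 3.933 × 10^-4 mol
From the 1:2 ratio, n(H2SO4) in the aliquot = 1/2 × 3.933 × 10^-4 = 1.967 × 10^-4 mol
[H2SO4]_dilute = 1.967 × 10^-4 / 0.01000 = 0.01967 mol/L
Dilution factor = 500.0 / 10.06 = 49.70
[H2SO4]_stock = 0.01967 × 49.70 = 0.9775 mol/L

0.9775 M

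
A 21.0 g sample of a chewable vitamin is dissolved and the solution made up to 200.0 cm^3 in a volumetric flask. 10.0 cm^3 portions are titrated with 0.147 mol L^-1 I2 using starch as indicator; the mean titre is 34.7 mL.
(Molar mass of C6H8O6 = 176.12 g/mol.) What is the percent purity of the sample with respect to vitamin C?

C6H8O6 + I2 → C6H6O6 + 2 HI
n(I2) per titration = 0.0347 × 0.147 = 5.10 × 10^-3 mol
n(C6H8O6) in each aliquot = 5.10 × 10^-3 mol (1:1 ratio)
n(C6H8O6) in the whole flask = 5.10 × 10^-3 × 200.0/10.0 = 0.102 mol
mass of C6H8O6 = 0.102 × 176.12 = 18.0 g
% C6H8O6 = 18.0 / 21.0 × 100 = 85.6 %

85.6 %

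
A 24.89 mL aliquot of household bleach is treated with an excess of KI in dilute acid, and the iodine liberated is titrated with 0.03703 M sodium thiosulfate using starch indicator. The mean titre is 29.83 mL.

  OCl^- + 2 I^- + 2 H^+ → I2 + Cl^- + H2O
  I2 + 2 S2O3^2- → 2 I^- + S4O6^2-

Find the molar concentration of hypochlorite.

n(S2O3^2-) = 0.02983 × 0.03703 = 1.105 × 10^-3 mol
n(I2) = n(S2O3^2-)/2 = 5.523 × 10^-4 mol
n(OCl^-) in the aliquot = 5.523 × 10^-4 mol (1:1 ratio)
[OCl^-] = 5.523 × 10^-4 / 0.02489 = 0.02219 mol/L

0.02219 M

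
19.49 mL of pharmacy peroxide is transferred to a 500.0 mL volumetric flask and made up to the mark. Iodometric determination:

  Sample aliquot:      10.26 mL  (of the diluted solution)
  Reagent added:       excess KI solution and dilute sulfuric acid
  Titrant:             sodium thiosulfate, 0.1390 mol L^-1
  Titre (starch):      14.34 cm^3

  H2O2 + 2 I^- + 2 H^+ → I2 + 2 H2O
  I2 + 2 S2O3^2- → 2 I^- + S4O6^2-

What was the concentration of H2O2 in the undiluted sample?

2.492 mol/L

n(S2O3^2-) = 0.01434 × 0.1390 = 1.993 × 10^-3 mol
n(I2) = n(S2O3^2-)/2 = 9.966 × 10^-4 mol
n(H2O2) in the aliquot = 9.966 × 10^-4 mol (1:1 ratio)
[H2O2]_dilute = 9.966 × 10^-4 / 0.01026 = 0.09714 mol/L
[H2O2]_original = 0.09714 × 500.0/19.49 = 2.492 mol/L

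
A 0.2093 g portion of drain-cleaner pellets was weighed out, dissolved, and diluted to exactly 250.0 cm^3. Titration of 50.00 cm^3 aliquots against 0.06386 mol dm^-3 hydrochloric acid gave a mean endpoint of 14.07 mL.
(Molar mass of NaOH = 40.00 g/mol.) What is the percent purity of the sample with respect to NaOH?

NaOH + HCl → NaCl + H2O
n(HCl) per titration = 0.01407 × 0.06386 = 8.985 × 10^-4 mol
n(NaOH) in each aliquot = 8.985 × 10^-4 mol (1:1 ratio)
n(NaOH) in the whole flask = 8.985 × 10^-4 × 250.0/50.00 = 4.493 × 10^-3 mol
mass of NaOH = 4.493 × 10^-3 × 40.00 = 0.1797 g
% NaOH = 0.1797 / 0.2093 × 100 = 85.86 %

85.86 %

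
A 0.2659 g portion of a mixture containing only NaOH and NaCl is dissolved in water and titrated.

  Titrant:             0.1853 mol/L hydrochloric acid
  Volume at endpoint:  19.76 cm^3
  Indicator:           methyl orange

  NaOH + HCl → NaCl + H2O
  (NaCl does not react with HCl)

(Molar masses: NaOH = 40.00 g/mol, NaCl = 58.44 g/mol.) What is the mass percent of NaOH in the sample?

n(HCl) = 0.01976 × 0.1853 = 3.662 × 10^-3 mol
Let x = n(NaOH), y = n(NaCl).
Titrant: 1x = 3.662 × 10^-3;  mass: 40.00x + 58.44y = 0.2659
Solving, x = 3.662 × 10^-3 mol, y = 2.044 × 10^-3 mol
mass of NaOH = 3.662 × 10^-3 × 40.00 = 0.1465 g
% NaOH = 0.1465 / 0.2659 × 100 = 55.08 %

55.08 %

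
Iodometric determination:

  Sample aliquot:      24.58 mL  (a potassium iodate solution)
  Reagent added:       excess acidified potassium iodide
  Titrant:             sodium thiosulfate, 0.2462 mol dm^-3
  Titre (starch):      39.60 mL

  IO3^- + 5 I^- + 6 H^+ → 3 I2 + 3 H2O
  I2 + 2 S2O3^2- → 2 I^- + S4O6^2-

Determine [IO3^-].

n(S2O3^2-) = 0.03960 × 0.2462 = 9.750 × 10^-3 mol
n(I2) = n(S2O3^2-)/2 = 4.875 × 10^-3 mol
From the 1:3 ratio, n(IO3^-) in the aliquot = 1/3 × 4.875 × 10^-3 = 1.625 × 10^-3 mol
[IO3^-] = 1.625 × 10^-3 / 0.02458 = 0.06611 mol/L

0.06611 mol/L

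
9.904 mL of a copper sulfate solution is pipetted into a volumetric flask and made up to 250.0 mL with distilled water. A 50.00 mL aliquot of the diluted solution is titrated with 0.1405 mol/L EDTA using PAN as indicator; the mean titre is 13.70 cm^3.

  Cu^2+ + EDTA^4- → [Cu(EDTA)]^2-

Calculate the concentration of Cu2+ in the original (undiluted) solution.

n(EDTA) = 0.01370 × 0.1405 = 1.925 × 10^-3 mol
n(Cu2+) in the aliquot = 1.925 × 10^-3 mol (1:1 ratio)
[Cu2+]_dilute = 1.925 × 10^-3 / 0.05000 = 0.03850 mol/L
Dilution factor = 250.0 / 9.904 = 25.24
[Cu2+]_stock = 0.03850 × 25.24 = 0.9718 mol/L

0.9718 mol/L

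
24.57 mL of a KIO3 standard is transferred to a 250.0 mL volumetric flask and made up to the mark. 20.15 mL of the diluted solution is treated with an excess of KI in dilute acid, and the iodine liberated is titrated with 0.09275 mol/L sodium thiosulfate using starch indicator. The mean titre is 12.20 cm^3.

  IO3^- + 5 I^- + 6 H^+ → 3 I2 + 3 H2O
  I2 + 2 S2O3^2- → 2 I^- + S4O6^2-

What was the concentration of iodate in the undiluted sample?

0.09523 mol/L

n(S2O3^2-) = 0.01220 × 0.09275 = 1.132 × 10^-3 mol
n(I2) = n(S2O3^2-)/2 = 5.658 × 10^-4 mol
From the 1:3 ratio, n(IO3^-) in the aliquot = 1/3 × 5.658 × 10^-4 = 1.886 × 10^-4 mol
[IO3^-]_dilute = 1.886 × 10^-4 / 0.02015 = 0.009359 mol/L
[IO3^-]_original = 0.009359 × 250.0/24.57 = 0.09523 mol/L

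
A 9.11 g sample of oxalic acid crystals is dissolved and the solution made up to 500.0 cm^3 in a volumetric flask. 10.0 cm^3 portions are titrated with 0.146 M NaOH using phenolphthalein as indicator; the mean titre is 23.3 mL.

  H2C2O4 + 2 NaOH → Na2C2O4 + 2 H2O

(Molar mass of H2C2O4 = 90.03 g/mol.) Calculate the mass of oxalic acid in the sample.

7.66 g

n(NaOH) per titration = 0.0233 × 0.146 = 3.40 × 10^-3 mol
From the 1:2 ratio, n(H2C2O4) in each aliquot = 1/2 × 3.40 × 10^-3 = 1.70 × 10^-3 mol
n(H2C2O4) in the whole flask = 1.70 × 10^-3 × 500.0/10.0 = 0.0850 mol
mass of H2C2O4 = 0.0850 × 90.03 = 7.66 g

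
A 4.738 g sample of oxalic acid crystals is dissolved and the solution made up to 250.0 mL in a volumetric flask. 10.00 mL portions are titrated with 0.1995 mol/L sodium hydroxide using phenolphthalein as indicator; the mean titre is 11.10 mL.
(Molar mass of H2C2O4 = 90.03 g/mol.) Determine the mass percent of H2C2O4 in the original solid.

52.60 %

H2C2O4 + 2 NaOH → Na2C2O4 + 2 H2O
n(NaOH) per titration = 0.01110 × 0.1995 = 2.214 × 10^-3 mol
From the 1:2 ratio, n(H2C2O4) in each aliquot = 1/2 × 2.214 × 10^-3 = 1.107 × 10^-3 mol
n(H2C2O4) in the whole flask = 1.107 × 10^-3 × 250.0/10.00 = 0.02768 mol
mass of H2C2O4 = 0.02768 × 90.03 = 2.492 g
% H2C2O4 = 2.492 / 4.738 × 100 = 52.60 %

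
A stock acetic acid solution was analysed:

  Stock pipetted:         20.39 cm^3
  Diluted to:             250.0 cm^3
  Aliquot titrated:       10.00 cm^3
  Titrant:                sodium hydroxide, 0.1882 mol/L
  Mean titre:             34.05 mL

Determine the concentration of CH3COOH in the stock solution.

7.857 mol/L

CH3COOH + NaOH → CH3COONa + H2O
n(NaOH) = 0.03405 × 0.1882 = 6.408 × 10^-3 mol
n(CH3COOH) in the aliquot = 6.408 × 10^-3 mol (1:1 ratio)
[CH3COOH]_dilute = 6.408 × 10^-3 / 0.01000 = 0.6408 mol/L
Dilution factor = 250.0 / 20.39 = 12.26
[CH3COOH]_stock = 0.6408 × 12.26 = 7.857 mol/L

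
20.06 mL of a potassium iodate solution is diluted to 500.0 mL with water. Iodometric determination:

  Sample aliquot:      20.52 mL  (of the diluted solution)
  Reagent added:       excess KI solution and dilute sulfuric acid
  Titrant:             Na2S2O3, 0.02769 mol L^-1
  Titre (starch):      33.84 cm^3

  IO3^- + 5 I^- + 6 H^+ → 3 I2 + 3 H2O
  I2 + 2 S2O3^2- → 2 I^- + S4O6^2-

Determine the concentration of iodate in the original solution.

0.1897 mol/L

n(S2O3^2-) = 0.03384 × 0.02769 = 9.370 × 10^-4 mol
n(I2) = n(S2O3^2-)/2 = 4.685 × 10^-4 mol
From the 1:3 ratio, n(IO3^-) in the aliquot = 1/3 × 4.685 × 10^-4 = 1.562 × 10^-4 mol
[IO3^-]_dilute = 1.562 × 10^-4 / 0.02052 = 0.007611 mol/L
[IO3^-]_original = 0.007611 × 500.0/20.06 = 0.1897 mol/L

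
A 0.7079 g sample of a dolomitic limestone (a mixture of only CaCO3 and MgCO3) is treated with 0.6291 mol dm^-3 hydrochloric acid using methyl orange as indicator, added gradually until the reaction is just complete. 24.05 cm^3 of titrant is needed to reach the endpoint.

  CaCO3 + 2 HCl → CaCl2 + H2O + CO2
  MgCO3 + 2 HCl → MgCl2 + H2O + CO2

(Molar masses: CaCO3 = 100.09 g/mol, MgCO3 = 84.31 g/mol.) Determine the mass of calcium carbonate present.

0.4446 g

n(HCl) = 0.02405 × 0.6291 = 0.01513 mol
Let x = n(CaCO3), y = n(MgCO3).
Titrant: 2x + 2y = 0.01513;  mass: 100.09x + 84.31y = 0.7079
Solving, x = 4.442 × 10^-3 mol, y = 3.123 × 10^-3 mol
mass of CaCO3 = 4.442 × 10^-3 × 100.09 = 0.4446 g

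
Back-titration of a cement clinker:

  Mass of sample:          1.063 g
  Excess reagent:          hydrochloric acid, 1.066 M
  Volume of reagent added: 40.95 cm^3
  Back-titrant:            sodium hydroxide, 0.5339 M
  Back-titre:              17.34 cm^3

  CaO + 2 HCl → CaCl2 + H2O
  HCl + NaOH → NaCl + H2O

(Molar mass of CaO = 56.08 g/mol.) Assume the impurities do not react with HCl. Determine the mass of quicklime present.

0.9644 g

n(HCl) added = 0.04095 × 1.066 = 0.04365 mol
n(NaOH) used in back-titration = 0.01734 × 0.5339 = 9.258 × 10^-3 mol
n(HCl) left over = 9.258 × 10^-3 mol (1:1 ratio)
n(HCl) consumed by analyte = 0.04365 − 9.258 × 10^-3 = 0.03439 mol
From the 1:2 ratio, n(CaO) = 1/2 × 0.03439 = 0.01720 mol
mass of CaO = 0.01720 × 56.08 = 0.9644 g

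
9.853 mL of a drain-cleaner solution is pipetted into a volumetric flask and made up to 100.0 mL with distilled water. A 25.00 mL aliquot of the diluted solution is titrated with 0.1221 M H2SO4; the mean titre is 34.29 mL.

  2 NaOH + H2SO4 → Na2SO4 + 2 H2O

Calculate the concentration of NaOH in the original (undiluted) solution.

n(H2SO4) = 0.03429 × 0.1221 = 4.187 × 10^-3 mol
From the 2:1 ratio, n(NaOH) in the aliquot = 2/1 × 4.187 × 10^-3 = 8.374 × 10^-3 mol
[NaOH]_dilute = 8.374 × 10^-3 / 0.02500 = 0.3349 mol/L
Dilution factor = 100.0 / 9.853 = 10.15
[NaOH]_stock = 0.3349 × 10.15 = 3.399 mol/L

3.399 M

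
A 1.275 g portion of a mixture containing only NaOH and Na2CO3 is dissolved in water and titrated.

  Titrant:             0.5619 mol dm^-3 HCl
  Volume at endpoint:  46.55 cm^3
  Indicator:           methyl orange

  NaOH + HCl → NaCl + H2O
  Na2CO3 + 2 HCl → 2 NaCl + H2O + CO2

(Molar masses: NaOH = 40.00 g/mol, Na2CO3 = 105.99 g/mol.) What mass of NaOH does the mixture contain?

0.3422 g

n(HCl) = 0.04655 × 0.5619 = 0.02616 mol
Let x = n(NaOH), y = n(Na2CO3).
Titrant: 1x + 2y = 0.02616;  mass: 40.00x + 105.99y = 1.275
Solving, x = 8.554 × 10^-3 mol, y = 8.801 × 10^-3 mol
mass of NaOH = 8.554 × 10^-3 × 40.00 = 0.3422 g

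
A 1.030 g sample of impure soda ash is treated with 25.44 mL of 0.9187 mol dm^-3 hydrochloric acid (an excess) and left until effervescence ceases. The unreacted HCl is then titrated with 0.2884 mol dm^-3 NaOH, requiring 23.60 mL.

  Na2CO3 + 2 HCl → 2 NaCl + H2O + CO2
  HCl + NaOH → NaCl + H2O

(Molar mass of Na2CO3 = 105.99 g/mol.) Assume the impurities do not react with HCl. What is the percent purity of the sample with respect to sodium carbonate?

n(HCl) added = 0.02544 × 0.9187 = 0.02337 mol
n(NaOH) used in back-titration = 0.02360 × 0.2884 = 6.806 × 10^-3 mol
n(HCl) left over = 6.806 × 10^-3 mol (1:1 ratio)
n(HCl) consumed by analyte = 0.02337 − 6.806 × 10^-3 = 0.01657 mol
From the 1:2 ratio, n(Na2CO3) = 1/2 × 0.01657 = 8.283 × 10^-3 mol
mass of Na2CO3 = 8.283 × 10^-3 × 105.99 = 0.8779 g
% Na2CO3 = 0.8779 / 1.030 × 100 = 85.23 %

85.23 %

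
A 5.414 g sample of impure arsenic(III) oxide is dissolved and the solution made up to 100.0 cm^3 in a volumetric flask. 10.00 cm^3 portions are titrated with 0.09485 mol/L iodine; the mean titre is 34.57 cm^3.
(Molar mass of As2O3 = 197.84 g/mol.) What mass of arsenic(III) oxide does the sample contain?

As2O3 + 2 I2 + 2 H2O → As2O5 + 4 HI
n(I2) per titration = 0.03457 × 0.09485 = 3.279 × 10^-3 mol
From the 1:2 ratio, n(As2O3) in each aliquot = 1/2 × 3.279 × 10^-3 = 1.639 × 10^-3 mol
n(As2O3) in the whole flask = 1.639 × 10^-3 × 100.0/10.00 = 0.01639 mol
mass of As2O3 = 0.01639 × 197.84 = 3.244 g

3.244 g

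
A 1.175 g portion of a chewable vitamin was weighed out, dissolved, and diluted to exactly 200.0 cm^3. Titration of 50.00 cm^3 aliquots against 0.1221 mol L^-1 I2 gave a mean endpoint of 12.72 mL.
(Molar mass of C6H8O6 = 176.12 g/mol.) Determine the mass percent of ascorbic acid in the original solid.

93.12 %

C6H8O6 + I2 → C6H6O6 + 2 HI
n(I2) per titration = 0.01272 × 0.1221 = 1.553 × 10^-3 mol
n(C6H8O6) in each aliquot = 1.553 × 10^-3 mol (1:1 ratio)
n(C6H8O6) in the whole flask = 1.553 × 10^-3 × 200.0/50.00 = 6.212 × 10^-3 mol
mass of C6H8O6 = 6.212 × 10^-3 × 176.12 = 1.094 g
% C6H8O6 = 1.094 / 1.175 × 100 = 93.12 %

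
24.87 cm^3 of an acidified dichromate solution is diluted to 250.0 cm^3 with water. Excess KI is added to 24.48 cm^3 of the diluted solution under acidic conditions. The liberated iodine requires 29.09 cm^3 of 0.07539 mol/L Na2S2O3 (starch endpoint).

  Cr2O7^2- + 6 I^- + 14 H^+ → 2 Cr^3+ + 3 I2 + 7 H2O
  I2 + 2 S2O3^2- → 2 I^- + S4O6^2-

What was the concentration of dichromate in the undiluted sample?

0.1501 mol/L

n(S2O3^2-) = 0.02909 × 0.07539 = 2.193 × 10^-3 mol
n(I2) = n(S2O3^2-)/2 = 1.097 × 10^-3 mol
From the 1:3 ratio, n(Cr2O7^2-) in the aliquot = 1/3 × 1.097 × 10^-3 = 3.655 × 10^-4 mol
[Cr2O7^2-]_dilute = 3.655 × 10^-4 / 0.02448 = 0.01493 mol/L
[Cr2O7^2-]_original = 0.01493 × 250.0/24.87 = 0.1501 mol/L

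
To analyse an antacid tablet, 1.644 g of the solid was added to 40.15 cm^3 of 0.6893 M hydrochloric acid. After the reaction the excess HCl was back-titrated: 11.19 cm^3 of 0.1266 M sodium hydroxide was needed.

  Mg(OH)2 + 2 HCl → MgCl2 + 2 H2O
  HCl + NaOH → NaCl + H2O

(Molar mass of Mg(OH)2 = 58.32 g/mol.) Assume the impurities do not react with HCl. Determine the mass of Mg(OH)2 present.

n(HCl) added = 0.04015 × 0.6893 = 0.02768 mol
n(NaOH) used in back-titration = 0.01119 × 0.1266 = 1.417 × 10^-3 mol
n(HCl) left over = 1.417 × 10^-3 mol (1:1 ratio)
n(HCl) consumed by analyte = 0.02768 − 1.417 × 10^-3 = 0.02626 mol
From the 1:2 ratio, n(Mg(OH)2) = 1/2 × 0.02626 = 0.01313 mol
mass of Mg(OH)2 = 0.01313 × 58.32 = 0.7657 g

0.7657 g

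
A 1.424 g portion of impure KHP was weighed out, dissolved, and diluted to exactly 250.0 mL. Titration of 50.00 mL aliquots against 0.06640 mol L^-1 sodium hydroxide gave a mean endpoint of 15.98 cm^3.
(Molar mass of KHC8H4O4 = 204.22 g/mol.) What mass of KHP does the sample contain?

1.083 g

KHC8H4O4 + NaOH → KNaC8H4O4 + H2O
n(NaOH) per titration = 0.01598 × 0.06640 = 1.061 × 10^-3 mol
n(KHC8H4O4) in each aliquot = 1.061 × 10^-3 mol (1:1 ratio)
n(KHC8H4O4) in the whole flask = 1.061 × 10^-3 × 250.0/50.00 = 5.305 × 10^-3 mol
mass of KHC8H4O4 = 5.305 × 10^-3 × 204.22 = 1.083 g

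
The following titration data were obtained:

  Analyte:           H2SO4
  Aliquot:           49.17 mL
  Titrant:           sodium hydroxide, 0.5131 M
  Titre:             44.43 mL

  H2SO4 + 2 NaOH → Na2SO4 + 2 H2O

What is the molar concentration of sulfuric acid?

0.2318 M

n(NaOH) = 0.04443 L × 0.5131 mol/L = 0.02280 mol
From the 1:2 mole ratio, n(H2SO4) = 1/2 × 0.02280 = 0.01140 mol
[H2SO4] = 0.01140 mol / 0.04917 L = 0.2318 mol/L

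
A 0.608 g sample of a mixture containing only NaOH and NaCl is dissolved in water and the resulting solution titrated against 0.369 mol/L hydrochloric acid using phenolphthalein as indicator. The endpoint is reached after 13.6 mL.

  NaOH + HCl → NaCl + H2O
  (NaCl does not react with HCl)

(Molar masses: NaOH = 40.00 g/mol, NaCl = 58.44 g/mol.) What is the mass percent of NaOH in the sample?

n(HCl) = 0.0136 × 0.369 = 5.02 × 10^-3 mol
Let x = n(NaOH), y = n(NaCl).
Titrant: 1x = 5.02 × 10^-3;  mass: 40.00x + 58.44y = 0.608
Solving, x = 5.02 × 10^-3 mol, y = 6.97 × 10^-3 mol
mass of NaOH = 5.02 × 10^-3 × 40.00 = 0.201 g
% NaOH = 0.201 / 0.608 × 100 = 33.0 %

33.0 %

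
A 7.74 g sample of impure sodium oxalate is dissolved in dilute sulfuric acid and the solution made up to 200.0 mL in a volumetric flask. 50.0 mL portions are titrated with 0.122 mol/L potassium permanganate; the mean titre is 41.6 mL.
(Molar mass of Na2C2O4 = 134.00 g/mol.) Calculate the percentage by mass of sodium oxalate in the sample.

2 MnO4^- + 5 C2O4^2- + 16 H^+ → 2 Mn^2+ + 10 CO2 + 8 H2O
n(KMnO4) per titration = 0.0416 × 0.122 = 5.08 × 10^-3 mol
From the 5:2 ratio, n(Na2C2O4) in each aliquot = 5/2 × 5.08 × 10^-3 = 0.0127 mol
n(Na2C2O4) in the whole flask = 0.0127 × 200.0/50.0 = 0.0508 mol
mass of Na2C2O4 = 0.0508 × 134.00 = 6.80 g
% Na2C2O4 = 6.80 / 7.74 × 100 = 87.9 %

87.9 %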